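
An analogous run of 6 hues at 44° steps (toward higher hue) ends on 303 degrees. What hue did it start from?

5 steps of 44° (toward higher hue) give a net shift of +220°.
Start = end − shift: 303 − 220 = 83°

83°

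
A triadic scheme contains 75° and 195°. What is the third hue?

A triad spaces three hues 120° apart.
The full set is {75°, 195°, 315°}.

315°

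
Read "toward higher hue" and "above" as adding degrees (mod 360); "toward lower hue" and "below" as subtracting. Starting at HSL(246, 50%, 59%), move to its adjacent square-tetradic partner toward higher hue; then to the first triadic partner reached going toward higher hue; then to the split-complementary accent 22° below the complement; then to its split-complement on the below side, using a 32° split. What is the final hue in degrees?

square ↑ +90°: 246 + 90 = 336°
triadic ↑ +120°: 336 + 120 = 456 → 456 − 360 = 96°
split-comp 22° ↓ +158°: 96 + 158 = 254°
split-comp 32° ↓ +148°: 254 + 148 = 402 → 402 − 360 = 42°

42°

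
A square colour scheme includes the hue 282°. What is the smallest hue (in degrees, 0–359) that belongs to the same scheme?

A square tetradic scheme places four hues every 90°.
The full set through 282° is {12°, 102°, 192°, 282°}.

12°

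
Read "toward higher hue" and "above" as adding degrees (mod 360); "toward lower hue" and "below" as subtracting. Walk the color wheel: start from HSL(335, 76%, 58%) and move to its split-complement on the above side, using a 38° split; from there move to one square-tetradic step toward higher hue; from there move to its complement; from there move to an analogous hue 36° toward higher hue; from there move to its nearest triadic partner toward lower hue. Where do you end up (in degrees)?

19°

split-comp 38° ↑ +218°: 335 + 218 = 553 → 553 − 360 = 193°
square ↑ +90°: 193 + 90 = 283°
complement +180°: 283 + 180 = 463 → 463 − 360 = 103°
analog 36° ↑ +36°: 103 + 36 = 139°
triadic ↓ −120°: 139 − 120 = 19°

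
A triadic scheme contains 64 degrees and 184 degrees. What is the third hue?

304°

A triad spaces three hues 120° apart.
The full set is {64°, 184°, 304°}.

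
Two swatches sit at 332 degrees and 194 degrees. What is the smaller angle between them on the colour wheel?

138°

|332 − 194| = 138.
138 ≤ 180, so the shorter arc is 138°.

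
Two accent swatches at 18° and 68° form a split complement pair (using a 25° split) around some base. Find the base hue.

223°

The accents sit 25° either side of the complement, so the complement is their short-arc midpoint on the wheel.
Short-arc midpoint of 18° and 68°: 43°.
Base is 180° from the complement: 43 − 180 = -137 → -137 + 360 = 223°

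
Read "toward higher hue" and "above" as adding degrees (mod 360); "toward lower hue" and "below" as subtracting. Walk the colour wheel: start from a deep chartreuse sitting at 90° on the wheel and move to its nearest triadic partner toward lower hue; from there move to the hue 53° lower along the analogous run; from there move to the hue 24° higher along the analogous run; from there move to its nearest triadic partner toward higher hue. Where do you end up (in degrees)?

61°

90 − 120 = -30 → -30 + 360 = 330°   (triadic ↓)
330 − 53 = 277°   (analog 53° ↓)
277 + 24 = 301°   (analog 24° ↑)
301 + 120 = 421 → 421 − 360 = 61°   (triadic ↑)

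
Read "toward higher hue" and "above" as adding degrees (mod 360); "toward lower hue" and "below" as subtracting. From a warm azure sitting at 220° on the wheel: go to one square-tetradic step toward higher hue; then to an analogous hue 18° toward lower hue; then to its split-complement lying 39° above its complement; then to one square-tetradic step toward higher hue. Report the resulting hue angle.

241°

220 + 90 = 310°   (square ↑)
310 − 18 = 292°   (analog 18° ↓)
292 + 219 = 511 → 511 − 360 = 151°   (split-comp 39° ↑)
151 + 90 = 241°   (square ↑)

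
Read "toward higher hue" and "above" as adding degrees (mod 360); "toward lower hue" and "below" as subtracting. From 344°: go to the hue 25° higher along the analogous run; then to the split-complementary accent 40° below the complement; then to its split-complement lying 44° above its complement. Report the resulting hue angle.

13°

analog 25° ↑ +25°: 344 + 25 = 369 → 369 − 360 = 9°
split-comp 40° ↓ +140°: 9 + 140 = 149°
split-comp 44° ↑ +224°: 149 + 224 = 373 → 373 − 360 = 13°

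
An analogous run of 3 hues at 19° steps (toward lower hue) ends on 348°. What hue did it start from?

2 steps of 19° (toward lower hue) give a net shift of −38°.
Start = end − shift: 348 + 38 = 386 → 386 − 360 = 26°

26°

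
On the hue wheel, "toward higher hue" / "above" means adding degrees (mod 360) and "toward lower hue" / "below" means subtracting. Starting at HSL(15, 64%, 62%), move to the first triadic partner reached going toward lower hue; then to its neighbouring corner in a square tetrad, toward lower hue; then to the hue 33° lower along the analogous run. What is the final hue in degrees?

−120° (triadic ↓): 15 − 120 = -105 → -105 + 360 = 255°
−90° (square ↓): 255 − 90 = 165°
−33° (analog 33° ↓): 165 − 33 = 132°

132°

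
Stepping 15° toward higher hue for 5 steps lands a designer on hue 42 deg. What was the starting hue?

5 steps of 15° (toward higher hue) give a net shift of +75°.
Start = end − shift: 42 − 75 = -33 → -33 + 360 = 327°

327°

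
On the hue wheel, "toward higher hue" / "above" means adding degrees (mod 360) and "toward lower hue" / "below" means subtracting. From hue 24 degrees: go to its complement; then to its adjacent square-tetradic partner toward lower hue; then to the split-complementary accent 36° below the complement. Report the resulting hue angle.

24 + 180 = 204°   (complement)
204 − 90 = 114°   (square ↓)
114 + 144 = 258°   (split-comp 36° ↓)

258°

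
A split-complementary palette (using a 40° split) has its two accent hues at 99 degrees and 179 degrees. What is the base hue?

The accents sit 40° either side of the complement, so the complement is their short-arc midpoint on the wheel.
Short-arc midpoint of 99° and 179°: 139°.
Base is 180° from the complement: 139 − 180 = -41 → -41 + 360 = 319°

319°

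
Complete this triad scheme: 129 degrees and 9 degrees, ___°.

A triad places three hues 120° apart.
The full set through 9° is {9°, 129°, 249°}.
Given {9°, 129°}, the missing hue is 249°.

249°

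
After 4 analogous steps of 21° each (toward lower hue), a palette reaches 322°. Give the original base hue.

4 steps of 21° (toward lower hue) give a net shift of −84°.
Start = end − shift: 322 + 84 = 406 → 406 − 360 = 46°

46°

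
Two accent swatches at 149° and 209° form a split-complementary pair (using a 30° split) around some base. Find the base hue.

The accents sit 30° either side of the complement, so the complement is their short-arc midpoint on the wheel.
Short-arc midpoint of 149° and 209°: 179°.
Base is 180° from the complement: 179 − 180 = -1 → -1 + 360 = 359°

359°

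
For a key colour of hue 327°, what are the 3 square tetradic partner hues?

A square tetradic scheme places four hues every 90°.
327 + 90 = 417 → 417 − 360 = 57°
327 + 180 = 507 → 507 − 360 = 147°
327 + 270 = 597 → 597 − 360 = 237°

57°, 147°, 237°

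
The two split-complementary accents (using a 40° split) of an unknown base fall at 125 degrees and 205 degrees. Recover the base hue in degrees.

345°

The accents sit 40° either side of the complement, so the complement is their short-arc midpoint on the wheel.
Short-arc midpoint of 125° and 205°: 165°.
Base is 180° from the complement: 165 − 180 = -15 → -15 + 360 = 345°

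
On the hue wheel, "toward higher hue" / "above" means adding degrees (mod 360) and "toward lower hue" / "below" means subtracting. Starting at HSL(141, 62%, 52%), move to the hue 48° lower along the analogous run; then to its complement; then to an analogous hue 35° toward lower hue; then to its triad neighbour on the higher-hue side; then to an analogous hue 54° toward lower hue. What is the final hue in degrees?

304°

analog 48° ↓ −48°: 141 − 48 = 93°
complement +180°: 93 + 180 = 273°
analog 35° ↓ −35°: 273 − 35 = 238°
triadic ↑ +120°: 238 + 120 = 358°
analog 54° ↓ −54°: 358 − 54 = 304°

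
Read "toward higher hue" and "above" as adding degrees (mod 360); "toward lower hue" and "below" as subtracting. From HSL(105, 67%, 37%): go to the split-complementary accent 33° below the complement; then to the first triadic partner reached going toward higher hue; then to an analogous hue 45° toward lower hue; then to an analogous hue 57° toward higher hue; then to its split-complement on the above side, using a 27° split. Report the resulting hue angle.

+147° (split-comp 33° ↓): 105 + 147 = 252°
+120° (triadic ↑): 252 + 120 = 372 → 372 − 360 = 12°
−45° (analog 45° ↓): 12 − 45 = -33 → -33 + 360 = 327°
+57° (analog 57° ↑): 327 + 57 = 384 → 384 − 360 = 24°
+207° (split-comp 27° ↑): 24 + 207 = 231°

231°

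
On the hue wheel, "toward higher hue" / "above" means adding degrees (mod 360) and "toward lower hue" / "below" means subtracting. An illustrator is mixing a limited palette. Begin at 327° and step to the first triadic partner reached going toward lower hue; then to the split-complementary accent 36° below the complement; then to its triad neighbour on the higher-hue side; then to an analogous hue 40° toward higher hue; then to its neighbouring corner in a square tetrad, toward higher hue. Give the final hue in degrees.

241°

−120° (triadic ↓): 327 − 120 = 207°
+144° (split-comp 36° ↓): 207 + 144 = 351°
+120° (triadic ↑): 351 + 120 = 471 → 471 − 360 = 111°
+40° (analog 40° ↑): 111 + 40 = 151°
+90° (square ↑): 151 + 90 = 241°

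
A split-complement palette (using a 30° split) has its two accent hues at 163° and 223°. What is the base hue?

13°

The accents sit 30° either side of the complement, so the complement is their short-arc midpoint on the wheel.
Short-arc midpoint of 163° and 223°: 193°.
Base is 180° from the complement: 193 − 180 = 13°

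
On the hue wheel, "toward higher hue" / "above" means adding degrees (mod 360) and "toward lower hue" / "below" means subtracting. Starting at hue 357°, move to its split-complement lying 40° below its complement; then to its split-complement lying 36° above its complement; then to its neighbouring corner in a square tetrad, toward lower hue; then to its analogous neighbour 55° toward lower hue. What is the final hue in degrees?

+140° (split-comp 40° ↓): 357 + 140 = 497 → 497 − 360 = 137°
+216° (split-comp 36° ↑): 137 + 216 = 353°
−90° (square ↓): 353 − 90 = 263°
−55° (analog 55° ↓): 263 − 55 = 208°

208°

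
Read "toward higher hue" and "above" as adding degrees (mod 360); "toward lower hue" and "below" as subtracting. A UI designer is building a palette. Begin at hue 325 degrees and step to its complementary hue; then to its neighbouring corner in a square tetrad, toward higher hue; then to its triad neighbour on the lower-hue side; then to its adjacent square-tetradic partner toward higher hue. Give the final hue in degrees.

205°

complement +180°: 325 + 180 = 505 → 505 − 360 = 145°
square ↑ +90°: 145 + 90 = 235°
triadic ↓ −120°: 235 − 120 = 115°
square ↑ +90°: 115 + 90 = 205°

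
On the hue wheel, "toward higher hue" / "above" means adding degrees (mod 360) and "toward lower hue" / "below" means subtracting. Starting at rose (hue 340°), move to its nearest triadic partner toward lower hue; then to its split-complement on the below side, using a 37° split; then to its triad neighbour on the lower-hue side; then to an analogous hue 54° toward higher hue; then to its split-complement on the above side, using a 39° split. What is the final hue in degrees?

156°

triadic ↓ −120°: 340 − 120 = 220°
split-comp 37° ↓ +143°: 220 + 143 = 363 → 363 − 360 = 3°
triadic ↓ −120°: 3 − 120 = -117 → -117 + 360 = 243°
analog 54° ↑ +54°: 243 + 54 = 297°
split-comp 39° ↑ +219°: 297 + 219 = 516 → 516 − 360 = 156°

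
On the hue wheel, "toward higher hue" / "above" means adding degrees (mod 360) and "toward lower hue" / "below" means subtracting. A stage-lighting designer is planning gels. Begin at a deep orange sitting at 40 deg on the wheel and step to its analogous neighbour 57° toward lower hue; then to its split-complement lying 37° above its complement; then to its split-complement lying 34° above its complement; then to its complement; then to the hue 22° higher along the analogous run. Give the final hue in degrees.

256°

analog 57° ↓ −57°: 40 − 57 = -17 → -17 + 360 = 343°
split-comp 37° ↑ +217°: 343 + 217 = 560 → 560 − 360 = 200°
split-comp 34° ↑ +214°: 200 + 214 = 414 → 414 − 360 = 54°
complement +180°: 54 + 180 = 234°
analog 22° ↑ +22°: 234 + 22 = 256°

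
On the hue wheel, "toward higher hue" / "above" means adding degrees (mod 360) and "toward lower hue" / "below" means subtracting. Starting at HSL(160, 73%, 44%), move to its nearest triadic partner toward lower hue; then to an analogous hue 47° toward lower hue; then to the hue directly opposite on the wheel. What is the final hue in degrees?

triadic ↓ −120°: 160 − 120 = 40°
analog 47° ↓ −47°: 40 − 47 = -7 → -7 + 360 = 353°
complement +180°: 353 + 180 = 533 → 533 − 360 = 173°

173°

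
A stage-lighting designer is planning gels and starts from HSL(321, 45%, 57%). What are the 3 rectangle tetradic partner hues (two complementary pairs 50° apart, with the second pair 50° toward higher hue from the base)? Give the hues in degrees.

11°, 141°, 191°

321 + 50 = 371 → 371 − 360 = 11°
321 + 180 = 501 → 501 − 360 = 141°
321 + 230 = 551 → 551 − 360 = 191°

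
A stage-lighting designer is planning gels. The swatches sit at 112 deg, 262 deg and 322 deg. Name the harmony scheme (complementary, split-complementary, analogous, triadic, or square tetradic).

split-complementary

Sort the hues: 112°, 262°, 322°.
Successive gaps around the wheel: 150°, 60°, 150°.
Two 150° gaps and one 60° gap — a base hue opposite a pair of accents 30° either side of its complement — is the split-complementary pattern.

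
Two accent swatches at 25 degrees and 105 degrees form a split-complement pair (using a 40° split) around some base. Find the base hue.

The accents sit 40° either side of the complement, so the complement is their short-arc midpoint on the wheel.
Short-arc midpoint of 25° and 105°: 65°.
Base is 180° from the complement: 65 − 180 = -115 → -115 + 360 = 245°

245°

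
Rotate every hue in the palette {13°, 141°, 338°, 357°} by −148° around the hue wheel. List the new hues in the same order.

225°, 353°, 190°, 209°

13 − 148 = -135 → -135 + 360 = 225°
141 − 148 = -7 → -7 + 360 = 353°
338 − 148 = 190°
357 − 148 = 209°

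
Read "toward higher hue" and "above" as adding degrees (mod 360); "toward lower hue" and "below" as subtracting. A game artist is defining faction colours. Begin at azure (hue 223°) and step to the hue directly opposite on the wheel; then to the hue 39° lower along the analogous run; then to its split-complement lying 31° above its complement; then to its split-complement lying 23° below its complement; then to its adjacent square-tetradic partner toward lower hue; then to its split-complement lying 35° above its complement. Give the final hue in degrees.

complement +180°: 223 + 180 = 403 → 403 − 360 = 43°
analog 39° ↓ −39°: 43 − 39 = 4°
split-comp 31° ↑ +211°: 4 + 211 = 215°
split-comp 23° ↓ +157°: 215 + 157 = 372 → 372 − 360 = 12°
square ↓ −90°: 12 − 90 = -78 → -78 + 360 = 282°
split-comp 35° ↑ +215°: 282 + 215 = 497 → 497 − 360 = 137°

137°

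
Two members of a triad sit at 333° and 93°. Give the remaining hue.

213°

A triad spaces three hues 120° apart.
The full set is {93°, 213°, 333°}.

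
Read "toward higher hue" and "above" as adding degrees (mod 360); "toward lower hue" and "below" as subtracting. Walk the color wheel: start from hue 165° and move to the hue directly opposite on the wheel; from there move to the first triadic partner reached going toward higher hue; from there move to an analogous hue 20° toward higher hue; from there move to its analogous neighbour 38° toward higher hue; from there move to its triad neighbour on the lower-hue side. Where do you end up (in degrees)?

complement +180°: 165 + 180 = 345°
triadic ↑ +120°: 345 + 120 = 465 → 465 − 360 = 105°
analog 20° ↑ +20°: 105 + 20 = 125°
analog 38° ↑ +38°: 125 + 38 = 163°
triadic ↓ −120°: 163 − 120 = 43°

43°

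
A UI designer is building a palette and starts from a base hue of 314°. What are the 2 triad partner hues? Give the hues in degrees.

A triad places three hues 120° apart.
314 + 120 = 434 → 434 − 360 = 74°
314 + 240 = 554 → 554 − 360 = 194°

74° and 194°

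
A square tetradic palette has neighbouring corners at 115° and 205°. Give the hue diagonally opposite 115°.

A square tetradic scheme places four hues 90° apart; opposite corners are 180° apart.
115 + 180 = 295°

295°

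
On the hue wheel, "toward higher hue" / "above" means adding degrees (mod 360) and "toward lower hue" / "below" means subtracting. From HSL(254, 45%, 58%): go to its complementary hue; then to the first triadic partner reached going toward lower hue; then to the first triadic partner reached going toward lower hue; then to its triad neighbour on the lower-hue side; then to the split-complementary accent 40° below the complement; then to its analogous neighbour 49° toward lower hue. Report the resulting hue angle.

165°

complement +180°: 254 + 180 = 434 → 434 − 360 = 74°
triadic ↓ −120°: 74 − 120 = -46 → -46 + 360 = 314°
triadic ↓ −120°: 314 − 120 = 194°
triadic ↓ −120°: 194 − 120 = 74°
split-comp 40° ↓ +140°: 74 + 140 = 214°
analog 49° ↓ −49°: 214 − 49 = 165°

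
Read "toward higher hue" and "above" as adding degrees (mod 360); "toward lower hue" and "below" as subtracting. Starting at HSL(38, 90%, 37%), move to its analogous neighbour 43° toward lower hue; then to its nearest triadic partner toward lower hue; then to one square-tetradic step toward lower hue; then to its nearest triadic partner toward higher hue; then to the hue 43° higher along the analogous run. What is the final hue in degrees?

analog 43° ↓ −43°: 38 − 43 = -5 → -5 + 360 = 355°
triadic ↓ −120°: 355 − 120 = 235°
square ↓ −90°: 235 − 90 = 145°
triadic ↑ +120°: 145 + 120 = 265°
analog 43° ↑ +43°: 265 + 43 = 308°

308°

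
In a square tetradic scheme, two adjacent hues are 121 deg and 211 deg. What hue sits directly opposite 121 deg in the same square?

A square tetradic scheme places four hues 90° apart; opposite corners are 180° apart.
121 + 180 = 301°

301°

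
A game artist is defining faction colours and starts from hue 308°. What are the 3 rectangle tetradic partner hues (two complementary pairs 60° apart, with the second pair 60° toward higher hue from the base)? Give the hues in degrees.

A rectangular tetradic uses two complementary pairs 60° apart: offsets 0°, 60°, 180°, 240°.
308 + 60 = 368 → 368 − 360 = 8°
308 + 180 = 488 → 488 − 360 = 128°
308 + 240 = 548 → 548 − 360 = 188°

8°, 128°, and 188°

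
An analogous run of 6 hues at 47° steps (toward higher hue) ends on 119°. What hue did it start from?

5 steps of 47° (toward higher hue) give a net shift of +235°.
Start = end − shift: 119 − 235 = -116 → -116 + 360 = 244°

244°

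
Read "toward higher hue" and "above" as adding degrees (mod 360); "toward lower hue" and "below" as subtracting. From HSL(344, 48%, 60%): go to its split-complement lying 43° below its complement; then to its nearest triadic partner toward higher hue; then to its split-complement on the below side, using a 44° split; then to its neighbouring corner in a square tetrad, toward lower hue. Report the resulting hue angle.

287°

+137° (split-comp 43° ↓): 344 + 137 = 481 → 481 − 360 = 121°
+120° (triadic ↑): 121 + 120 = 241°
+136° (split-comp 44° ↓): 241 + 136 = 377 → 377 − 360 = 17°
−90° (square ↓): 17 − 90 = -73 → -73 + 360 = 287°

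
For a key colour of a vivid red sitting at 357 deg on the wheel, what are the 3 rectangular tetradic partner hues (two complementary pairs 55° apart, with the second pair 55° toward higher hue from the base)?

A rectangular tetradic uses two complementary pairs 55° apart: offsets 0°, 55°, 180°, 235°.
357 + 55 = 412 → 412 − 360 = 52°
357 + 180 = 537 → 537 − 360 = 177°
357 + 235 = 592 → 592 − 360 = 232°

52°, 177° and 232°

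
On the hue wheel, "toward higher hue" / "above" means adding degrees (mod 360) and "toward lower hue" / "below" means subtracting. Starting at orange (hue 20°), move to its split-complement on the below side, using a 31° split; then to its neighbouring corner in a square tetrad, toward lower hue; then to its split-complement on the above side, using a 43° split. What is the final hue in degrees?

302°

+149° (split-comp 31° ↓): 20 + 149 = 169°
−90° (square ↓): 169 − 90 = 79°
+223° (split-comp 43° ↑): 79 + 223 = 302°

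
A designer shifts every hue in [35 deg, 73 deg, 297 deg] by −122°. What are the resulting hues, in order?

273°, 311°, 175°

35 − 122 = -87 → -87 + 360 = 273°
73 − 122 = -49 → -49 + 360 = 311°
297 − 122 = 175°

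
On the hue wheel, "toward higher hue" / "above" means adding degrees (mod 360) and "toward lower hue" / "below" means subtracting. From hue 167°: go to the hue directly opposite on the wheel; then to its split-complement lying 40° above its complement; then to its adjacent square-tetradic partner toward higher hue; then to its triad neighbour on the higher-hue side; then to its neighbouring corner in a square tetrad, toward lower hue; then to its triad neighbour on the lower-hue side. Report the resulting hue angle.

complement +180°: 167 + 180 = 347°
split-comp 40° ↑ +220°: 347 + 220 = 567 → 567 − 360 = 207°
square ↑ +90°: 207 + 90 = 297°
triadic ↑ +120°: 297 + 120 = 417 → 417 − 360 = 57°
square ↓ −90°: 57 − 90 = -33 → -33 + 360 = 327°
triadic ↓ −120°: 327 − 120 = 207°

207°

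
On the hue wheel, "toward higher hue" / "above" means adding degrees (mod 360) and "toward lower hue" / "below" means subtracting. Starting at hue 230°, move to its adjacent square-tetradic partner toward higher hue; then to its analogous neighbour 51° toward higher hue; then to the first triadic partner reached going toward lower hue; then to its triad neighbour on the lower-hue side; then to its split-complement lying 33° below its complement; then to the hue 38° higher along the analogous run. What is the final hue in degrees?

square ↑ +90°: 230 + 90 = 320°
analog 51° ↑ +51°: 320 + 51 = 371 → 371 − 360 = 11°
triadic ↓ −120°: 11 − 120 = -109 → -109 + 360 = 251°
triadic ↓ −120°: 251 − 120 = 131°
split-comp 33° ↓ +147°: 131 + 147 = 278°
analog 38° ↑ +38°: 278 + 38 = 316°

316°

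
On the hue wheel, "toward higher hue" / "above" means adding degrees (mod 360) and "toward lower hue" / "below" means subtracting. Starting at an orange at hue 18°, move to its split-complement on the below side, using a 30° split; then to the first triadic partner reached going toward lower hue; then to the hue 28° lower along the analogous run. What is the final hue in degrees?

20°

split-comp 30° ↓ +150°: 18 + 150 = 168°
triadic ↓ −120°: 168 − 120 = 48°
analog 28° ↓ −28°: 48 − 28 = 20°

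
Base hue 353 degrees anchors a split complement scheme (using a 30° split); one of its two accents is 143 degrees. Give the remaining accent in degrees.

Split-complementary hues sit 30° either side of the complement.
Complement of the base 353°: 353 + 180 = 533 → 533 − 360 = 173°
The given accent 143° is 30° one side of 173°; the other accent sits 30° the other side: 173 + 30 = 203°

203°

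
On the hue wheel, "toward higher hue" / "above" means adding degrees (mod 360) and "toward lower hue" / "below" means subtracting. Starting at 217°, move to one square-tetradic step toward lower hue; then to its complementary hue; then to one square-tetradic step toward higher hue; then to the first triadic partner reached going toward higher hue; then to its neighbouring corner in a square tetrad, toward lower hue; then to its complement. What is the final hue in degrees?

square ↓ −90°: 217 − 90 = 127°
complement +180°: 127 + 180 = 307°
square ↑ +90°: 307 + 90 = 397 → 397 − 360 = 37°
triadic ↑ +120°: 37 + 120 = 157°
square ↓ −90°: 157 − 90 = 67°
complement +180°: 67 + 180 = 247°

247°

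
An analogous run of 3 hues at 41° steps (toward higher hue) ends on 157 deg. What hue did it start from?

2 steps of 41° (toward higher hue) give a net shift of +82°.
Start = end − shift: 157 − 82 = 75°

75°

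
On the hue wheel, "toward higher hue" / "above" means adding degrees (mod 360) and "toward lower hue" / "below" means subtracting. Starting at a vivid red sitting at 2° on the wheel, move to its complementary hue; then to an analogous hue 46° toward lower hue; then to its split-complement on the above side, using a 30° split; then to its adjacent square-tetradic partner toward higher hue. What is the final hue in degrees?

76°

complement +180°: 2 + 180 = 182°
analog 46° ↓ −46°: 182 − 46 = 136°
split-comp 30° ↑ +210°: 136 + 210 = 346°
square ↑ +90°: 346 + 90 = 436 → 436 − 360 = 76°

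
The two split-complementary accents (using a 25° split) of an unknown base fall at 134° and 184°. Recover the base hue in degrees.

339°

The accents sit 25° either side of the complement, so the complement is their short-arc midpoint on the wheel.
Short-arc midpoint of 134° and 184°: 159°.
Base is 180° from the complement: 159 − 180 = -21 → -21 + 360 = 339°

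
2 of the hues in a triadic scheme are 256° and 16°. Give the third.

A triad places three hues 120° apart.
The full set through 16° is {16°, 136°, 256°}.
Given {16°, 256°}, the missing hue is 136°.

136°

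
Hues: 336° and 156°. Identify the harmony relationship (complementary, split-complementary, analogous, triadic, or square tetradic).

Sort the hues: 156°, 336°.
Successive gaps around the wheel: 180°, 180°.
Two hues 180° apart are complementary.

complementary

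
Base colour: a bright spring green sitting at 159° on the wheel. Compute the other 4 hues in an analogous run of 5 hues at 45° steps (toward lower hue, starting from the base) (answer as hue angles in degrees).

Analogous hues sit every 45° along the wheel.
159 − 45 = 114°
159 − 90 = 69°
159 − 135 = 24°
159 − 180 = -21 → -21 + 360 = 339°

114°, 69°, 24°, 339°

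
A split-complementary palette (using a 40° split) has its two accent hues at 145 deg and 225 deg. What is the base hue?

The accents sit 40° either side of the complement, so the complement is their short-arc midpoint on the wheel.
Short-arc midpoint of 145° and 225°: 185°.
Base is 180° from the complement: 185 − 180 = 5°

5°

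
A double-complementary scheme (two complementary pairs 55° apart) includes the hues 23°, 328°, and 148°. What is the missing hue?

203°

A rectangular tetradic uses two complementary pairs 55° apart: offsets 0°, 55°, 180°, 235°.
Among {23°, 148°, 328°}, 148° and 328° are a 180° pair.
The remaining hue 23° needs its own complement: 23 + 180 = 203°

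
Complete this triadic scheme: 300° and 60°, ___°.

A triad places three hues 120° apart.
The full set through 60° is {60°, 180°, 300°}.
Given {60°, 300°}, the missing hue is 180°.

180°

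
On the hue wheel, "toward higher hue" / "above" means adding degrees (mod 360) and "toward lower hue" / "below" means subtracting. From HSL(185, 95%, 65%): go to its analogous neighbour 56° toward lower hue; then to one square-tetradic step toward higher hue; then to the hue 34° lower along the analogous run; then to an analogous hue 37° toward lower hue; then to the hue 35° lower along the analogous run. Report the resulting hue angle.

113°

analog 56° ↓ −56°: 185 − 56 = 129°
square ↑ +90°: 129 + 90 = 219°
analog 34° ↓ −34°: 219 − 34 = 185°
analog 37° ↓ −37°: 185 − 37 = 148°
analog 35° ↓ −35°: 148 − 35 = 113°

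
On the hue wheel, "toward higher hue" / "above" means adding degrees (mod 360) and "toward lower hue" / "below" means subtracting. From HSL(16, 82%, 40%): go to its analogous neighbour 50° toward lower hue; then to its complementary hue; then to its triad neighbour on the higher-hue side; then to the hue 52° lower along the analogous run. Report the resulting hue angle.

214°

−50° (analog 50° ↓): 16 − 50 = -34 → -34 + 360 = 326°
+180° (complement): 326 + 180 = 506 → 506 − 360 = 146°
+120° (triadic ↑): 146 + 120 = 266°
−52° (analog 52° ↓): 266 − 52 = 214°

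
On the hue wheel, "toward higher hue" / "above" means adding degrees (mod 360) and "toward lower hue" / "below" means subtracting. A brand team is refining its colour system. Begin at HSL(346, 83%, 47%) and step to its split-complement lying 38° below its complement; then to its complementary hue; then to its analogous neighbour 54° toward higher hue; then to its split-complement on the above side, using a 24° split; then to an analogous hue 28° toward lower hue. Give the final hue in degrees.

178°

split-comp 38° ↓ +142°: 346 + 142 = 488 → 488 − 360 = 128°
complement +180°: 128 + 180 = 308°
analog 54° ↑ +54°: 308 + 54 = 362 → 362 − 360 = 2°
split-comp 24° ↑ +204°: 2 + 204 = 206°
analog 28° ↓ −28°: 206 − 28 = 178°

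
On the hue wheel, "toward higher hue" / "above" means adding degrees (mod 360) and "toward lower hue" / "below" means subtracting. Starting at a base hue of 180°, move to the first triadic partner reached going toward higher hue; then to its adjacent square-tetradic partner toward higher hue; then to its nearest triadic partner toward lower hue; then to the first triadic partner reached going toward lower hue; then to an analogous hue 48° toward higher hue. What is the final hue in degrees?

+120° (triadic ↑): 180 + 120 = 300°
+90° (square ↑): 300 + 90 = 390 → 390 − 360 = 30°
−120° (triadic ↓): 30 − 120 = -90 → -90 + 360 = 270°
−120° (triadic ↓): 270 − 120 = 150°
+48° (analog 48° ↑): 150 + 48 = 198°

198°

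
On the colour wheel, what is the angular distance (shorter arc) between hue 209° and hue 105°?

|209 − 105| = 104.
104 ≤ 180, so the shorter arc is 104°.

104°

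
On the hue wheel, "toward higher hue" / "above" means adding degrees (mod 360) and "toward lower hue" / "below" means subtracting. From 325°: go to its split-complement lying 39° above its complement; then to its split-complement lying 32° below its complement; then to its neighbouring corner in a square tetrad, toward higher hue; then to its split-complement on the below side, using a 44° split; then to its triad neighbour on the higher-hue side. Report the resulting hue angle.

split-comp 39° ↑ +219°: 325 + 219 = 544 → 544 − 360 = 184°
split-comp 32° ↓ +148°: 184 + 148 = 332°
square ↑ +90°: 332 + 90 = 422 → 422 − 360 = 62°
split-comp 44° ↓ +136°: 62 + 136 = 198°
triadic ↑ +120°: 198 + 120 = 318°

318°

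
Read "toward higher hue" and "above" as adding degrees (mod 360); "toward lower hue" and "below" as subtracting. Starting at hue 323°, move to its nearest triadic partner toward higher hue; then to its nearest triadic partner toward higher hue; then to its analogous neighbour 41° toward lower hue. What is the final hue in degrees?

+120° (triadic ↑): 323 + 120 = 443 → 443 − 360 = 83°
+120° (triadic ↑): 83 + 120 = 203°
−41° (analog 41° ↓): 203 − 41 = 162°

162°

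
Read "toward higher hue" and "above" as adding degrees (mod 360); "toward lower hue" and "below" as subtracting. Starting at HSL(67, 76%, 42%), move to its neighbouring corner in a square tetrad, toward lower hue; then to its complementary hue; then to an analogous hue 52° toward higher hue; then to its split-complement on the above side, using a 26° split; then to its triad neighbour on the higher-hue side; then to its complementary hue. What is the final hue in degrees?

355°

67 − 90 = -23 → -23 + 360 = 337°   (square ↓)
337 + 180 = 517 → 517 − 360 = 157°   (complement)
157 + 52 = 209°   (analog 52° ↑)
209 + 206 = 415 → 415 − 360 = 55°   (split-comp 26° ↑)
55 + 120 = 175°   (triadic ↑)
175 + 180 = 355°   (complement)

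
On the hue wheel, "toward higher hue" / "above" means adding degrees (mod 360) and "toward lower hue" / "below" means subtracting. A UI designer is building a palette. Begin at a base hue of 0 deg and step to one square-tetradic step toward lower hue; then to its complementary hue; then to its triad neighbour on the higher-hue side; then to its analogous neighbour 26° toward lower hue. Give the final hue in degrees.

−90° (square ↓): 0 − 90 = -90 → -90 + 360 = 270°
+180° (complement): 270 + 180 = 450 → 450 − 360 = 90°
+120° (triadic ↑): 90 + 120 = 210°
−26° (analog 26° ↓): 210 − 26 = 184°

184°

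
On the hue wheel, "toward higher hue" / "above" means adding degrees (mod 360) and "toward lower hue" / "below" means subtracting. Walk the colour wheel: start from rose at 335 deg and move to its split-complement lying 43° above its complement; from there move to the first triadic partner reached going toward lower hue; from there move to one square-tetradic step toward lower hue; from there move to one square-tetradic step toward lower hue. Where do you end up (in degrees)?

+223° (split-comp 43° ↑): 335 + 223 = 558 → 558 − 360 = 198°
−120° (triadic ↓): 198 − 120 = 78°
−90° (square ↓): 78 − 90 = -12 → -12 + 360 = 348°
−90° (square ↓): 348 − 90 = 258°

258°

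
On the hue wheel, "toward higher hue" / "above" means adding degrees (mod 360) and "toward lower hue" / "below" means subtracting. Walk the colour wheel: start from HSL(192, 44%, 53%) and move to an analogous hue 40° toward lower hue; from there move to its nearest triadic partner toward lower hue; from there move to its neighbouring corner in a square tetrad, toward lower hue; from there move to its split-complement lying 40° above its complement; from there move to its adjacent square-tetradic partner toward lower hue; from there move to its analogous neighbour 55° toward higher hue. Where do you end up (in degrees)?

127°

−40° (analog 40° ↓): 192 − 40 = 152°
−120° (triadic ↓): 152 − 120 = 32°
−90° (square ↓): 32 − 90 = -58 → -58 + 360 = 302°
+220° (split-comp 40° ↑): 302 + 220 = 522 → 522 − 360 = 162°
−90° (square ↓): 162 − 90 = 72°
+55° (analog 55° ↑): 72 + 55 = 127°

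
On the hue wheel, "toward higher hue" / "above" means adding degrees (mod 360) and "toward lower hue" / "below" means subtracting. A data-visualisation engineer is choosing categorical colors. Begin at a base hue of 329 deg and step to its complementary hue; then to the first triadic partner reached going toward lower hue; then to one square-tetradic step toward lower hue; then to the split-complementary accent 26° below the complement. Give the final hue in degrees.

93°

329 + 180 = 509 → 509 − 360 = 149°   (complement)
149 − 120 = 29°   (triadic ↓)
29 − 90 = -61 → -61 + 360 = 299°   (square ↓)
299 + 154 = 453 → 453 − 360 = 93°   (split-comp 26° ↓)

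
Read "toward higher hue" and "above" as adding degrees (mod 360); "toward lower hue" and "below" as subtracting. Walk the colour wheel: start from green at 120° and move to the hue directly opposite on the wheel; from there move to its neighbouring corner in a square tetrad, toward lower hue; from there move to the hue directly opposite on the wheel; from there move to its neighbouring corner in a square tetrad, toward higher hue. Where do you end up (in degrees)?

120°

120 + 180 = 300°   (complement)
300 − 90 = 210°   (square ↓)
210 + 180 = 390 → 390 − 360 = 30°   (complement)
30 + 90 = 120°   (square ↑)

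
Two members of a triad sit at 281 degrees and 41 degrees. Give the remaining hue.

161°

A triad spaces three hues 120° apart.
The full set is {41°, 161°, 281°}.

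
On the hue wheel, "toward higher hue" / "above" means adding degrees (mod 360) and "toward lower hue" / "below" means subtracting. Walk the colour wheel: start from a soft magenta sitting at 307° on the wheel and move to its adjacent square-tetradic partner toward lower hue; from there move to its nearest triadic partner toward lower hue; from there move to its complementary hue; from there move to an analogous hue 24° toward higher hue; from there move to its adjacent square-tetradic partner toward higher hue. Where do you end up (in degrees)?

31°

−90° (square ↓): 307 − 90 = 217°
−120° (triadic ↓): 217 − 120 = 97°
+180° (complement): 97 + 180 = 277°
+24° (analog 24° ↑): 277 + 24 = 301°
+90° (square ↑): 301 + 90 = 391 → 391 − 360 = 31°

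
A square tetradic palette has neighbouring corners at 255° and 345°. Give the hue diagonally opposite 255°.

A square tetradic scheme places four hues 90° apart; opposite corners are 180° apart.
255 + 180 = 435 → 435 − 360 = 75°

75°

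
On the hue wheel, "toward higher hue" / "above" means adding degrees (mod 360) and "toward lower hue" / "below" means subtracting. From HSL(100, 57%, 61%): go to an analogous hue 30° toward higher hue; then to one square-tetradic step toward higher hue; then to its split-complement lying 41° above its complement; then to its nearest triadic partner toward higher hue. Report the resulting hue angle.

+30° (analog 30° ↑): 100 + 30 = 130°
+90° (square ↑): 130 + 90 = 220°
+221° (split-comp 41° ↑): 220 + 221 = 441 → 441 − 360 = 81°
+120° (triadic ↑): 81 + 120 = 201°

201°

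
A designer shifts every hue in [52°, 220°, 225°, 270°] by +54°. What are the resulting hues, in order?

52 + 54 = 106°
220 + 54 = 274°
225 + 54 = 279°
270 + 54 = 324°

106°, 274°, 279°, 324°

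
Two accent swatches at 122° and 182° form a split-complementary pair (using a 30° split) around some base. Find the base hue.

332°

The accents sit 30° either side of the complement, so the complement is their short-arc midpoint on the wheel.
Short-arc midpoint of 122° and 182°: 152°.
Base is 180° from the complement: 152 − 180 = -28 → -28 + 360 = 332°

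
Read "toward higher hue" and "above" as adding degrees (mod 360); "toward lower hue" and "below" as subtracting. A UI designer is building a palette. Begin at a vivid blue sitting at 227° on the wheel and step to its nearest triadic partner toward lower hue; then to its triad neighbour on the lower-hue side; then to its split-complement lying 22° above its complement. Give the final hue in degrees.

189°

227 − 120 = 107°   (triadic ↓)
107 − 120 = -13 → -13 + 360 = 347°   (triadic ↓)
347 + 202 = 549 → 549 − 360 = 189°   (split-comp 22° ↑)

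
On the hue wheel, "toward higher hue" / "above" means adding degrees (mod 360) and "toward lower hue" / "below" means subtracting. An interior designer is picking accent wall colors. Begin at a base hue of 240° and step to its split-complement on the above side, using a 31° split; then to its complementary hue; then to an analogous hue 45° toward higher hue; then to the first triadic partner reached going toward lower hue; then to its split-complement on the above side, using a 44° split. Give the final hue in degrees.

split-comp 31° ↑ +211°: 240 + 211 = 451 → 451 − 360 = 91°
complement +180°: 91 + 180 = 271°
analog 45° ↑ +45°: 271 + 45 = 316°
triadic ↓ −120°: 316 − 120 = 196°
split-comp 44° ↑ +224°: 196 + 224 = 420 → 420 − 360 = 60°

60°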